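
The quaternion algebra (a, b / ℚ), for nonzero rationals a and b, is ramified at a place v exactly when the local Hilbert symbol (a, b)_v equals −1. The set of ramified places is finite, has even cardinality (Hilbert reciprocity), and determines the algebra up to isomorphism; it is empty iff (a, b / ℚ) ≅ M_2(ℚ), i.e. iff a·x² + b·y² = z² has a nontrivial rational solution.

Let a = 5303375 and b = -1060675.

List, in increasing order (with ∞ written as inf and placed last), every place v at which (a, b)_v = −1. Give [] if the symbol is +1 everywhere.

[5, 7]

(a, b) ≡ (212135, -42427) mod (ℚ^×)²; places V = {2, 5, 7, 11, 19, 29, ∞}.
(a,b)_5: α=3, u≡2; β=2, v≡3 (mod 5); (2|5)=-1, (3|5)=-1; sign (−1)^0·-1^2·-1^3 = -1.
(a,b)_7: α=1, u≡1; β=1, v≡4 (mod 7); (1|7)=+1, (4|7)=+1; sign (−1)^1·+1^1·+1^1 = -1.
(a,b)_29: α=1, u≡1; β=1, v≡23 (mod 29); (1|29)=+1, (23|29)=+1; sign (−1)^0·+1^1·+1^1 = +1.
(a,b)_∞: sgn(212135)=+, sgn(-42427)=−, so +1.
(a,b)_11: α=1, u≡6; β=1, v≡1 (mod 11); (6|11)=-1, (1|11)=+1; sign (−1)^1·-1^1·+1^1 = +1.
(a,b)_19: α=1, u≡15; β=1, v≡16 (mod 19); (15|19)=-1, (16|19)=+1; sign (−1)^1·-1^1·+1^1 = +1.
(a,b)_2: α=0, β=0; u≡7, v≡5 (mod 8); ε(u)ε(v)=1·0, αω(v)=0·1, βω(u)=0·0; sum ≡ 0  ⇒  +1.
|Ram(212135, -42427)| = 2, even; anisotropic at {5, 7}.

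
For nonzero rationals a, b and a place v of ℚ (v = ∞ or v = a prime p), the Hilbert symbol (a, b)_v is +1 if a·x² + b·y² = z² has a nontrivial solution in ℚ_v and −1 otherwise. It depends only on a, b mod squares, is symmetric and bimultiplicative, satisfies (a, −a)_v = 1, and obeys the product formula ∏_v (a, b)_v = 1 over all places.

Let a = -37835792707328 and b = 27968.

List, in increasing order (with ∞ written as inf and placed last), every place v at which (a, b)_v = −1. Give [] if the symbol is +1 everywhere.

[7, 11]

Mod squares: a ≡ -1463, b ≡ 437. Check v ∈ {∞, 2, 7, 11, 19, 23}.
v=2: v_2(a)=8, v_2(b)=6; units ≡ 1, 5 (mod 8); ε·ε+αω+βω = 0·0+8·1+6·0 ≡ 0  ⇒  (a,b)_2 = +1.
v=∞: -1463 < 0 and 437 > 0  ⇒  (a,b)_∞ = +1.
v=23: a=23^4·(≡18), b=23^1·(≡20) mod 23; (18|23)=+1, (20|23)=-1; (−1)^{4·1·11}·(+1)^1·(-1)^4 = +1.
v=19: a=19^3·(≡14), b=19^1·(≡9) mod 19; (14|19)=-1, (9|19)=+1; (−1)^{3·1·9}·(-1)^1·(+1)^3 = +1.
v=7: a=7^1·(≡4), b=7^0·(≡3) mod 7; (4|7)=+1, (3|7)=-1; (−1)^{1·0·3}·(+1)^0·(-1)^1 = -1.
v=11: a=11^1·(≡6), b=11^0·(≡6) mod 11; (6|11)=-1, (6|11)=-1; (−1)^{1·0·5}·(-1)^0·(-1)^1 = -1.
Ram(-1463, 437) = {7, 11}; no ℚ_7-point on the conic.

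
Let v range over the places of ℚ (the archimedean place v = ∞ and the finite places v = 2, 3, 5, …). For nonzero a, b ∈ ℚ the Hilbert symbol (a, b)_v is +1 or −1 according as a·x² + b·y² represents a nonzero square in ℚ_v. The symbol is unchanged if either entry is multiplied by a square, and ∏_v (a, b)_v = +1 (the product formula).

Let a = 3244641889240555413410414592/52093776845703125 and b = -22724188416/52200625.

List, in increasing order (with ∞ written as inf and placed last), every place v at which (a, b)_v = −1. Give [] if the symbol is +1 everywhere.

[13, 17, 23, 53]

(a, b) ≡ (4285853, -1095881) mod (ℚ^×)²; places V = {2, 3, 5, 11, 13, 17, 23, 29, 31, 41, 43, 53, ∞}.
(a,b)_13: α=-1, u≡12; β=0, v≡5 (mod 13); (12|13)=+1, (5|13)=-1; sign (−1)^0·+1^0·-1^-1 = -1.
(a,b)_41: α=1, u≡13; β=0, v≡39 (mod 41); (13|41)=-1, (39|41)=+1; sign (−1)^0·-1^0·+1^1 = +1.
(a,b)_31: α=2, u≡28; β=1, v≡16 (mod 31); (28|31)=+1, (16|31)=+1; sign (−1)^0·+1^1·+1^2 = +1.
(a,b)_2: α=18, β=8; u≡5, v≡7 (mod 8); ε(u)ε(v)=0·1, αω(v)=18·0, βω(u)=8·1; sum ≡ 0  ⇒  +1.
(a,b)_11: α=1, u≡9; β=0, v≡4 (mod 11); (9|11)=+1, (4|11)=+1; sign (−1)^0·+1^0·+1^1 = +1.
(a,b)_17: α=-7, u≡4; β=-4, v≡7 (mod 17); (4|17)=+1, (7|17)=-1; sign (−1)^0·+1^-4·-1^-7 = -1.
(a,b)_43: α=1, u≡14; β=0, v≡41 (mod 43); (14|43)=+1, (41|43)=+1; sign (−1)^0·+1^0·+1^1 = +1.
(a,b)_23: α=2, u≡10; β=1, v≡13 (mod 23); (10|23)=-1, (13|23)=+1; sign (−1)^0·-1^1·+1^2 = -1.
(a,b)_3: α=12, u≡2; β=4, v≡1 (mod 3); (2|3)=-1, (1|3)=+1; sign (−1)^0·-1^4·+1^12 = +1.
(a,b)_29: α=2, u≡23; β=1, v≡18 (mod 29); (23|29)=+1, (18|29)=-1; sign (−1)^0·+1^1·-1^2 = +1.
(a,b)_53: α=2, u≡12; β=1, v≡47 (mod 53); (12|53)=-1, (47|53)=+1; sign (−1)^0·-1^1·+1^2 = -1.
(a,b)_5: α=-10, u≡3; β=-4, v≡4 (mod 5); (3|5)=-1, (4|5)=+1; sign (−1)^0·-1^-4·+1^-10 = +1.
(a,b)_∞: sgn(4285853)=+, sgn(-1095881)=−, so +1.
(4285853, -1095881 / ℚ) ramifies at {13, 17, 23, 53}: a division algebra.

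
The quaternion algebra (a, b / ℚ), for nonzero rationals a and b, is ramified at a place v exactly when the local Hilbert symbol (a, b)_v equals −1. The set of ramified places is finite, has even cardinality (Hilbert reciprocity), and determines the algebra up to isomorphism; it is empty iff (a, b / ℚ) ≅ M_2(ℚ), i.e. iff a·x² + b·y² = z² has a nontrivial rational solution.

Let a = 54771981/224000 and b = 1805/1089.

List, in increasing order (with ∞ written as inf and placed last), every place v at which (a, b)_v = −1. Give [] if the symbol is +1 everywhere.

[3, 5, 7, 43]

Mod squares: a ≡ 130935, b ≡ 5. Check v ∈ {∞, 2, 3, 5, 7, 11, 19, 29, 43}.
v=29: a=29^1·(≡16), b=29^0·(≡24) mod 29; (16|29)=+1, (24|29)=+1; (−1)^{1·0·14}·(+1)^0·(+1)^1 = +1.
v=7: a=7^-1·(≡4), b=7^0·(≡5) mod 7; (4|7)=+1, (5|7)=-1; (−1)^{-1·0·3}·(+1)^0·(-1)^-1 = -1.
v=19: a=19^0·(≡6), b=19^2·(≡4) mod 19; (6|19)=+1, (4|19)=+1; (−1)^{0·2·9}·(+1)^2·(+1)^0 = +1.
v=5: a=5^-3·(≡3), b=5^1·(≡4) mod 5; (3|5)=-1, (4|5)=+1; (−1)^{-3·1·2}·(-1)^1·(+1)^-3 = -1.
v=3: a=3^1·(≡1), b=3^-2·(≡2) mod 3; (1|3)=+1, (2|3)=-1; (−1)^{1·-2·1}·(+1)^-2·(-1)^1 = -1.
v=∞: 130935 > 0 and 5 > 0  ⇒  (a,b)_∞ = +1.
v=43: a=43^1·(≡38), b=43^0·(≡3) mod 43; (38|43)=+1, (3|43)=-1; (−1)^{1·0·21}·(+1)^0·(-1)^1 = -1.
v=11: a=11^4·(≡8), b=11^-2·(≡5) mod 11; (8|11)=-1, (5|11)=+1; (−1)^{4·-2·5}·(-1)^-2·(+1)^4 = +1.
v=2: v_2(a)=-8, v_2(b)=0; units ≡ 7, 5 (mod 8); ε·ε+αω+βω = 1·0+-8·1+0·0 ≡ 0  ⇒  (a,b)_2 = +1.
|Ram(130935, 5)| = 4, even; anisotropic at {3, 5, 7, 43}.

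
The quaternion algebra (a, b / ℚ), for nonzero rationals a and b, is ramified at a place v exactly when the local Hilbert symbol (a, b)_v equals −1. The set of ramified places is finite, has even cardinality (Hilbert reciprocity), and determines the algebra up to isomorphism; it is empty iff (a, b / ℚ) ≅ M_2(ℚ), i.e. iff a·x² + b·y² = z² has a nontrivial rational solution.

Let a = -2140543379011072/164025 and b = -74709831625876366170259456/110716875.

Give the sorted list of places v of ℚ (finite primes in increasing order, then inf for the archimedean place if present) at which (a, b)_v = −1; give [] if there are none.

[2, 3, 19, 23, 31, inf]

(a, b) ≡ (-1702, -60078) mod (ℚ^×)²; places V = {2, 3, 5, 7, 17, 19, 23, 31, 37, ∞}.
(a,b)_3: α=-8, u≡2; β=-11, v≡2 (mod 3); (2|3)=-1, (2|3)=-1; sign (−1)^0·-1^-11·-1^-8 = -1.
(a,b)_17: α=2, u≡16; β=3, v≡8 (mod 17); (16|17)=+1, (8|17)=+1; sign (−1)^0·+1^3·+1^2 = +1.
(a,b)_31: α=2, u≡24; β=3, v≡15 (mod 31); (24|31)=-1, (15|31)=-1; sign (−1)^0·-1^3·-1^2 = -1.
(a,b)_19: α=2, u≡18; β=3, v≡16 (mod 19); (18|19)=-1, (16|19)=+1; sign (−1)^0·-1^3·+1^2 = -1.
(a,b)_5: α=-2, u≡3; β=-4, v≡2 (mod 5); (3|5)=-1, (2|5)=-1; sign (−1)^0·-1^-4·-1^-2 = +1.
(a,b)_2: α=9, β=21; u≡5, v≡1 (mod 8); ε(u)ε(v)=0·0, αω(v)=9·0, βω(u)=21·1; sum ≡ 1  ⇒  -1.
(a,b)_7: α=2, u≡6; β=2, v≡3 (mod 7); (6|7)=-1, (3|7)=-1; sign (−1)^0·-1^2·-1^2 = +1.
(a,b)_∞: sgn(-1702)=−, sgn(-60078)=−, so -1.
(a,b)_37: α=1, u≡3; β=2, v≡9 (mod 37); (3|37)=+1, (9|37)=+1; sign (−1)^0·+1^2·+1^1 = +1.
(a,b)_23: α=1, u≡13; β=2, v≡19 (mod 23); (13|23)=+1, (19|23)=-1; sign (−1)^0·+1^2·-1^1 = -1.
Ram(-1702, -60078) = {2, 3, 19, 23, 31, ∞}; no ℚ_2-point on the conic.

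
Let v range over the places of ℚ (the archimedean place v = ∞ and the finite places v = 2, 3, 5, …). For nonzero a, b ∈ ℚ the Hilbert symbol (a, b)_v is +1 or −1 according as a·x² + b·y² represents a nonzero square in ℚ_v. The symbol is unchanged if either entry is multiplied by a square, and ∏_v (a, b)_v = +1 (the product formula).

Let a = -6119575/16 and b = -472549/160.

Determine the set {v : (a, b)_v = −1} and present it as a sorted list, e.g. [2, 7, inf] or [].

[5, 7, 17, inf]

Mod squares: a ≡ -7, b ≡ -13090. Check v ∈ {∞, 2, 5, 7, 11, 17, 19}.
v=11: a=11^2·(≡5), b=11^1·(≡3) mod 11; (5|11)=+1, (3|11)=+1; (−1)^{2·1·5}·(+1)^1·(+1)^2 = +1.
v=∞: -7 < 0 and -13090 < 0  ⇒  (a,b)_∞ = -1.
v=17: a=17^2·(≡10), b=17^1·(≡7) mod 17; (10|17)=-1, (7|17)=-1; (−1)^{2·1·8}·(-1)^1·(-1)^2 = -1.
v=7: a=7^1·(≡6), b=7^1·(≡6) mod 7; (6|7)=-1, (6|7)=-1; (−1)^{1·1·3}·(-1)^1·(-1)^1 = -1.
v=5: a=5^2·(≡2), b=5^-1·(≡3) mod 5; (2|5)=-1, (3|5)=-1; (−1)^{2·-1·2}·(-1)^-1·(-1)^2 = -1.
v=19: a=19^0·(≡12), b=19^2·(≡5) mod 19; (12|19)=-1, (5|19)=+1; (−1)^{0·2·9}·(-1)^2·(+1)^0 = +1.
v=2: v_2(a)=-4, v_2(b)=-5; units ≡ 1, 7 (mod 8); ε·ε+αω+βω = 0·1+-4·0+-5·0 ≡ 0  ⇒  (a,b)_2 = +1.
|Ram(-7, -13090)| = 4, even; anisotropic at {5, 7, 17, ∞}.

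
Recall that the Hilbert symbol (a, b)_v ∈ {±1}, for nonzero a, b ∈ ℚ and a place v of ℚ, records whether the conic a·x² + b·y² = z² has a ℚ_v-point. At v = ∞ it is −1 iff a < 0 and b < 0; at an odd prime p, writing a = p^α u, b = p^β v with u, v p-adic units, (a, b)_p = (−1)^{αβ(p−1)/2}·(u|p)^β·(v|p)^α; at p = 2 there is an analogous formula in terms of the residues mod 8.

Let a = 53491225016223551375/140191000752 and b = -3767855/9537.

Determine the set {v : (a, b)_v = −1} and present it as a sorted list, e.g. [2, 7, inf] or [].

[3, 13]

Mod squares: a ≡ 1365, b ≡ -15015. Check v ∈ {∞, 2, 3, 5, 7, 11, 13, 17}.
v=13: a=13^9·(≡9), b=13^3·(≡5) mod 13; (9|13)=+1, (5|13)=-1; (−1)^{9·3·6}·(+1)^3·(-1)^9 = -1.
v=5: a=5^3·(≡3), b=5^1·(≡2) mod 5; (3|5)=-1, (2|5)=-1; (−1)^{3·1·2}·(-1)^1·(-1)^3 = +1.
v=7: a=7^9·(≡3), b=7^3·(≡4) mod 7; (3|7)=-1, (4|7)=+1; (−1)^{9·3·3}·(-1)^3·(+1)^9 = +1.
v=11: a=11^-2·(≡3), b=11^-1·(≡7) mod 11; (3|11)=+1, (7|11)=-1; (−1)^{-2·-1·5}·(+1)^-1·(-1)^-2 = +1.
v=17: a=17^-6·(≡6), b=17^-2·(≡9) mod 17; (6|17)=-1, (9|17)=+1; (−1)^{-6·-2·8}·(-1)^-2·(+1)^-6 = +1.
v=2: v_2(a)=-4, v_2(b)=0; units ≡ 5, 1 (mod 8); ε·ε+αω+βω = 0·0+-4·0+0·1 ≡ 0  ⇒  (a,b)_2 = +1.
v=3: a=3^-1·(≡2), b=3^-1·(≡2) mod 3; (2|3)=-1, (2|3)=-1; (−1)^{-1·-1·1}·(-1)^-1·(-1)^-1 = -1.
v=∞: 1365 > 0 and -15015 < 0  ⇒  (a,b)_∞ = +1.
(1365, -15015 / ℚ) ramifies at {3, 13}: a division algebra.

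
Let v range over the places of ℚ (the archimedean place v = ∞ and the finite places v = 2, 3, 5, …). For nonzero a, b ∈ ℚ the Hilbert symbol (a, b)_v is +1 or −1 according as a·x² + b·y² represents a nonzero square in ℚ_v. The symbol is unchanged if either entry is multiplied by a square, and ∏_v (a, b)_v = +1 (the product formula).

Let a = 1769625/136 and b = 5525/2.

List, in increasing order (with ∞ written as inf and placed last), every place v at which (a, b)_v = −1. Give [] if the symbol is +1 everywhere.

[2, 5, 13, 17]

Mod squares: a ≡ 2210, b ≡ 442. Check v ∈ {∞, 2, 3, 5, 11, 13, 17}.
v=17: a=17^-1·(≡14), b=17^1·(≡1) mod 17; (14|17)=-1, (1|17)=+1; (−1)^{-1·1·8}·(-1)^1·(+1)^-1 = -1.
v=2: v_2(a)=-3, v_2(b)=-1; units ≡ 1, 5 (mod 8); ε·ε+αω+βω = 0·0+-3·1+-1·0 ≡ 1  ⇒  (a,b)_2 = -1.
v=∞: 2210 > 0 and 442 > 0  ⇒  (a,b)_∞ = +1.
v=13: a=13^1·(≡9), b=13^1·(≡11) mod 13; (9|13)=+1, (11|13)=-1; (−1)^{1·1·6}·(+1)^1·(-1)^1 = -1.
v=3: a=3^2·(≡2), b=3^0·(≡1) mod 3; (2|3)=-1, (1|3)=+1; (−1)^{2·0·1}·(-1)^0·(+1)^2 = +1.
v=5: a=5^3·(≡2), b=5^2·(≡3) mod 5; (2|5)=-1, (3|5)=-1; (−1)^{3·2·2}·(-1)^2·(-1)^3 = -1.
v=11: a=11^2·(≡7), b=11^0·(≡7) mod 11; (7|11)=-1, (7|11)=-1; (−1)^{2·0·5}·(-1)^0·(-1)^2 = +1.
(2210, 442 / ℚ) ramifies at {2, 5, 13, 17}: a division algebra.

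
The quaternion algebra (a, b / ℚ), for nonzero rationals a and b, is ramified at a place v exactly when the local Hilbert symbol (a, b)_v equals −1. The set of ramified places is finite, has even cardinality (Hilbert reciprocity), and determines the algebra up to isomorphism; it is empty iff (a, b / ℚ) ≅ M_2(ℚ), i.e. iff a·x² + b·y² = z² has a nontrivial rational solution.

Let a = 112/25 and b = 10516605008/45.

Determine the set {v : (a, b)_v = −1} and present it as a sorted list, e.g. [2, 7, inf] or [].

(a, b) ≡ (7, 396865) mod (ℚ^×)²; places V = {2, 3, 5, 7, 13, 17, 23, 29, ∞}.
(a,b)_17: α=0, u≡14; β=1, v≡15 (mod 17); (14|17)=-1, (15|17)=+1; sign (−1)^0·-1^1·+1^0 = -1.
(a,b)_29: α=0, u≡1; β=1, v≡2 (mod 29); (1|29)=+1, (2|29)=-1; sign (−1)^0·+1^1·-1^0 = +1.
(a,b)_∞: sgn(7)=+, sgn(396865)=+, so +1.
(a,b)_23: α=0, u≡10; β=1, v≡7 (mod 23); (10|23)=-1, (7|23)=-1; sign (−1)^0·-1^1·-1^0 = -1.
(a,b)_13: α=0, u≡5; β=2, v≡1 (mod 13); (5|13)=-1, (1|13)=+1; sign (−1)^0·-1^2·+1^0 = +1.
(a,b)_3: α=0, u≡1; β=-2, v≡1 (mod 3); (1|3)=+1, (1|3)=+1; sign (−1)^0·+1^-2·+1^0 = +1.
(a,b)_2: α=4, β=4; u≡7, v≡1 (mod 8); ε(u)ε(v)=1·0, αω(v)=4·0, βω(u)=4·0; sum ≡ 0  ⇒  +1.
(a,b)_7: α=1, u≡4; β=3, v≡4 (mod 7); (4|7)=+1, (4|7)=+1; sign (−1)^1·+1^3·+1^1 = -1.
(a,b)_5: α=-2, u≡2; β=-1, v≡2 (mod 5); (2|5)=-1, (2|5)=-1; sign (−1)^0·-1^-1·-1^-2 = -1.
|Ram(7, 396865)| = 4, even; anisotropic at {5, 7, 17, 23}.

[5, 7, 17, 23]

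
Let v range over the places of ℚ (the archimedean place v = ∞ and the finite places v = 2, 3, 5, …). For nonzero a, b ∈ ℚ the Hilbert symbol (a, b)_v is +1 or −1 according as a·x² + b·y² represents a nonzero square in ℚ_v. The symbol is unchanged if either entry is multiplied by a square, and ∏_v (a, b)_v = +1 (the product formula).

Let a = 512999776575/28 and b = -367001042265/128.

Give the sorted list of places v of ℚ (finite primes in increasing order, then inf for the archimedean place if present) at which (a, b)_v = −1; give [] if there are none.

(a, b) ≡ (1001, -130) mod (ℚ^×)²; places V = {2, 3, 5, 7, 11, 13, 23, ∞}.
(a,b)_5: α=2, u≡1; β=1, v≡4 (mod 5); (1|5)=+1, (4|5)=+1; sign (−1)^0·+1^1·+1^2 = +1.
(a,b)_13: α=1, u≡10; β=1, v≡9 (mod 13); (10|13)=+1, (9|13)=+1; sign (−1)^0·+1^1·+1^1 = +1.
(a,b)_∞: sgn(1001)=+, sgn(-130)=−, so +1.
(a,b)_23: α=0, u≡9; β=2, v≡18 (mod 23); (9|23)=+1, (18|23)=+1; sign (−1)^0·+1^2·+1^0 = +1.
(a,b)_11: α=7, u≡4; β=4, v≡2 (mod 11); (4|11)=+1, (2|11)=-1; sign (−1)^0·+1^4·-1^7 = -1.
(a,b)_2: α=-2, β=-7; u≡1, v≡7 (mod 8); ε(u)ε(v)=0·1, αω(v)=-2·0, βω(u)=-7·0; sum ≡ 0  ⇒  +1.
(a,b)_7: α=-1, u≡5; β=0, v≡5 (mod 7); (5|7)=-1, (5|7)=-1; sign (−1)^0·-1^0·-1^-1 = -1.
(a,b)_3: α=4, u≡2; β=6, v≡2 (mod 3); (2|3)=-1, (2|3)=-1; sign (−1)^0·-1^6·-1^4 = +1.
|Ram(1001, -130)| = 2, even; anisotropic at {7, 11}.

[7, 11]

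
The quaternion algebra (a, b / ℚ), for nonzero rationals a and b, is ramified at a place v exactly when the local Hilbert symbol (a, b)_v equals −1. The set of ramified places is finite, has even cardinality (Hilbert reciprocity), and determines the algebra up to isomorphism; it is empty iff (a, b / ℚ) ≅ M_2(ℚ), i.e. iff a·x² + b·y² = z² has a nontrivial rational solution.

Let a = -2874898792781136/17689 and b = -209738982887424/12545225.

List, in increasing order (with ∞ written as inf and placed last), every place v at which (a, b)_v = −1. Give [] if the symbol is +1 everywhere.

(a, b) ≡ (-29, -209) mod (ℚ^×)²; places V = {2, 3, 5, 7, 11, 17, 19, 29, ∞}.
(a,b)_19: α=-2, u≡6; β=-1, v≡12 (mod 19); (6|19)=+1, (12|19)=-1; sign (−1)^0·+1^-1·-1^-2 = +1.
(a,b)_29: α=3, u≡1; β=2, v≡28 (mod 29); (1|29)=+1, (28|29)=+1; sign (−1)^0·+1^2·+1^3 = +1.
(a,b)_3: α=6, u≡1; β=6, v≡1 (mod 3); (1|3)=+1, (1|3)=+1; sign (−1)^0·+1^6·+1^6 = +1.
(a,b)_7: α=-2, u≡3; β=-4, v≡1 (mod 7); (3|7)=-1, (1|7)=+1; sign (−1)^0·-1^-4·+1^-2 = +1.
(a,b)_2: α=4, β=12; u≡3, v≡7 (mod 8); ε(u)ε(v)=1·1, αω(v)=4·0, βω(u)=12·1; sum ≡ 1  ⇒  -1.
(a,b)_17: α=4, u≡14; β=4, v≡5 (mod 17); (14|17)=-1, (5|17)=-1; sign (−1)^0·-1^4·-1^4 = +1.
(a,b)_11: α=2, u≡5; β=-1, v≡9 (mod 11); (5|11)=+1, (9|11)=+1; sign (−1)^0·+1^-1·+1^2 = +1.
(a,b)_∞: sgn(-29)=−, sgn(-209)=−, so -1.
(a,b)_5: α=0, u≡1; β=-2, v≡4 (mod 5); (1|5)=+1, (4|5)=+1; sign (−1)^0·+1^-2·+1^0 = +1.
|Ram(-29, -209)| = 2, even; anisotropic at {2, ∞}.

[2, inf]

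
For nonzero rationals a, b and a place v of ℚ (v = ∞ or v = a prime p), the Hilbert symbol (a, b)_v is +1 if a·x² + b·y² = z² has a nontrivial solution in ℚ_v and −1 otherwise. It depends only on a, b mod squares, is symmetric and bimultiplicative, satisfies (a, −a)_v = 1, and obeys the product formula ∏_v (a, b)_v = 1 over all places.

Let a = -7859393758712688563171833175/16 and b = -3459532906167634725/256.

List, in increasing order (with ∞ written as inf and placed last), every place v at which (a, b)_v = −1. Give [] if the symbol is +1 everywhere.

[13, 19, 53, inf]

Mod squares: a ≡ -6768047, b ≡ -3021. Check v ∈ {∞, 2, 3, 5, 11, 13, 19, 47, 53}.
v=5: a=5^2·(≡3), b=5^2·(≡1) mod 5; (3|5)=-1, (1|5)=+1; (−1)^{2·2·2}·(-1)^2·(+1)^2 = +1.
v=∞: -6768047 < 0 and -3021 < 0  ⇒  (a,b)_∞ = -1.
v=53: a=53^5·(≡8), b=53^3·(≡13) mod 53; (8|53)=-1, (13|53)=+1; (−1)^{5·3·26}·(-1)^3·(+1)^5 = -1.
v=3: a=3^0·(≡1), b=3^1·(≡1) mod 3; (1|3)=+1, (1|3)=+1; (−1)^{0·1·1}·(+1)^1·(+1)^0 = +1.
v=47: a=47^3·(≡8), b=47^2·(≡25) mod 47; (8|47)=+1, (25|47)=+1; (−1)^{3·2·23}·(+1)^2·(+1)^3 = +1.
v=11: a=11^3·(≡2), b=11^2·(≡3) mod 11; (2|11)=-1, (3|11)=+1; (−1)^{3·2·5}·(-1)^2·(+1)^3 = +1.
v=13: a=13^3·(≡8), b=13^2·(≡11) mod 13; (8|13)=-1, (11|13)=-1; (−1)^{3·2·6}·(-1)^2·(-1)^3 = -1.
v=19: a=19^5·(≡13), b=19^3·(≡8) mod 19; (13|19)=-1, (8|19)=-1; (−1)^{5·3·9}·(-1)^3·(-1)^5 = -1.
v=2: v_2(a)=-4, v_2(b)=-8; units ≡ 1, 3 (mod 8); ε·ε+αω+βω = 0·1+-4·1+-8·0 ≡ 0  ⇒  (a,b)_2 = +1.
(-6768047, -3021 / ℚ) ramifies at {13, 19, 53, ∞}: a division algebra.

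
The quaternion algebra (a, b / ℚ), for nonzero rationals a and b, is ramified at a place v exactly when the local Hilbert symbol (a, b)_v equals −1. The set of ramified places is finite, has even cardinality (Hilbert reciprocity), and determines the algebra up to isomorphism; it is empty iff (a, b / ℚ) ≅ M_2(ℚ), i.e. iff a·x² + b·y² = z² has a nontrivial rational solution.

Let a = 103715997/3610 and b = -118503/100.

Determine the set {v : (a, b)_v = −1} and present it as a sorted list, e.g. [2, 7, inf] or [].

(a, b) ≡ (3570, -1463) mod (ℚ^×)²; places V = {2, 3, 5, 7, 11, 17, 19, ∞}.
(a,b)_7: α=5, u≡5; β=1, v≡2 (mod 7); (5|7)=-1, (2|7)=+1; sign (−1)^1·-1^1·+1^5 = +1.
(a,b)_3: α=1, u≡2; β=4, v≡1 (mod 3); (2|3)=-1, (1|3)=+1; sign (−1)^0·-1^4·+1^1 = +1.
(a,b)_2: α=-1, β=-2; u≡1, v≡1 (mod 8); ε(u)ε(v)=0·0, αω(v)=-1·0, βω(u)=-2·0; sum ≡ 0  ⇒  +1.
(a,b)_∞: sgn(3570)=+, sgn(-1463)=−, so +1.
(a,b)_5: α=-1, u≡1; β=-2, v≡3 (mod 5); (1|5)=+1, (3|5)=-1; sign (−1)^0·+1^-2·-1^-1 = -1.
(a,b)_11: α=2, u≡2; β=1, v≡7 (mod 11); (2|11)=-1, (7|11)=-1; sign (−1)^0·-1^1·-1^2 = -1.
(a,b)_19: α=-2, u≡7; β=1, v≡18 (mod 19); (7|19)=+1, (18|19)=-1; sign (−1)^0·+1^1·-1^-2 = +1.
(a,b)_17: α=1, u≡11; β=0, v≡15 (mod 17); (11|17)=-1, (15|17)=+1; sign (−1)^0·-1^0·+1^1 = +1.
Ram(3570, -1463) = {5, 11}; no ℚ_5-point on the conic.

[5, 11]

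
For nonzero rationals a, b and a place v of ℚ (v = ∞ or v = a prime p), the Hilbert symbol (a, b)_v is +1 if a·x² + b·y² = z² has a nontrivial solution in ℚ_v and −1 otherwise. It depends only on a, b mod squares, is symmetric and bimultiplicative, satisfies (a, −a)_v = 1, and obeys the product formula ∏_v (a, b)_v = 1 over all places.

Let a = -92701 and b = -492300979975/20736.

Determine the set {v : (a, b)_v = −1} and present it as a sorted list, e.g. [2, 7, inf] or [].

[41, inf]

(a, b) ≡ (-92701, -4879) mod (ℚ^×)²; places V = {2, 3, 5, 7, 17, 19, 41, ∞}.
(a,b)_3: α=0, u≡2; β=-4, v≡2 (mod 3); (2|3)=-1, (2|3)=-1; sign (−1)^0·-1^-4·-1^0 = +1.
(a,b)_17: α=1, u≡4; β=1, v≡15 (mod 17); (4|17)=+1, (15|17)=+1; sign (−1)^0·+1^1·+1^1 = +1.
(a,b)_41: α=1, u≡35; β=3, v≡16 (mod 41); (35|41)=-1, (16|41)=+1; sign (−1)^0·-1^3·+1^1 = -1.
(a,b)_2: α=0, β=-8; u≡3, v≡1 (mod 8); ε(u)ε(v)=1·0, αω(v)=0·0, βω(u)=-8·1; sum ≡ 0  ⇒  +1.
(a,b)_5: α=0, u≡4; β=2, v≡1 (mod 5); (4|5)=+1, (1|5)=+1; sign (−1)^0·+1^2·+1^0 = +1.
(a,b)_19: α=1, u≡4; β=0, v≡7 (mod 19); (4|19)=+1, (7|19)=+1; sign (−1)^0·+1^0·+1^1 = +1.
(a,b)_∞: sgn(-92701)=−, sgn(-4879)=−, so -1.
(a,b)_7: α=1, u≡1; β=5, v≡6 (mod 7); (1|7)=+1, (6|7)=-1; sign (−1)^1·+1^5·-1^1 = +1.
(-92701, -4879 / ℚ) ramifies at {41, ∞}: a division algebra.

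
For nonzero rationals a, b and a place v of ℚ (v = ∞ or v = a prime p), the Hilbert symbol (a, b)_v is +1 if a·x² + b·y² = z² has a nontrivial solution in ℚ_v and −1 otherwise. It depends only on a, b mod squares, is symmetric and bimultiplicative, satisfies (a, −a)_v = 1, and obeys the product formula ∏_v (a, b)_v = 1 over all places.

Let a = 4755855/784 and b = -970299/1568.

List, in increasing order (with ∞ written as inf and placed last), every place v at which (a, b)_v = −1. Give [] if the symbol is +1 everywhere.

[3, 5]

Mod squares: a ≡ 5655, b ≡ -22. Check v ∈ {∞, 2, 3, 5, 7, 11, 13, 29}.
v=13: a=13^1·(≡7), b=13^0·(≡1) mod 13; (7|13)=-1, (1|13)=+1; (−1)^{1·0·6}·(-1)^0·(+1)^1 = +1.
v=∞: 5655 > 0 and -22 < 0  ⇒  (a,b)_∞ = +1.
v=5: a=5^1·(≡4), b=5^0·(≡2) mod 5; (4|5)=+1, (2|5)=-1; (−1)^{1·0·2}·(+1)^0·(-1)^1 = -1.
v=2: v_2(a)=-4, v_2(b)=-5; units ≡ 7, 5 (mod 8); ε·ε+αω+βω = 1·0+-4·1+-5·0 ≡ 0  ⇒  (a,b)_2 = +1.
v=3: a=3^1·(≡1), b=3^6·(≡2) mod 3; (1|3)=+1, (2|3)=-1; (−1)^{1·6·1}·(+1)^6·(-1)^1 = -1.
v=7: a=7^-2·(≡3), b=7^-2·(≡5) mod 7; (3|7)=-1, (5|7)=-1; (−1)^{-2·-2·3}·(-1)^-2·(-1)^-2 = +1.
v=29: a=29^3·(≡21), b=29^0·(≡6) mod 29; (21|29)=-1, (6|29)=+1; (−1)^{3·0·14}·(-1)^0·(+1)^3 = +1.
v=11: a=11^0·(≡9), b=11^3·(≡5) mod 11; (9|11)=+1, (5|11)=+1; (−1)^{0·3·5}·(+1)^3·(+1)^0 = +1.
Ram(5655, -22) = {3, 5}; no ℚ_3-point on the conic.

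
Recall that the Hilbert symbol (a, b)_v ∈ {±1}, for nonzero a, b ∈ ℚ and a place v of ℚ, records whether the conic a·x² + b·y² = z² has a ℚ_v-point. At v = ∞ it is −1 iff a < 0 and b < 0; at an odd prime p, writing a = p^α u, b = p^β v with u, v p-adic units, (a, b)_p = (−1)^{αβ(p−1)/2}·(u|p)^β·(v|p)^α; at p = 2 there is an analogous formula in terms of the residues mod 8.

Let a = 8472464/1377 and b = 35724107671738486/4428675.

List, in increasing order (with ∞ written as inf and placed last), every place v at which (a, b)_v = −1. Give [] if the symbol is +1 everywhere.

(a, b) ≡ (17017, 1938) mod (ℚ^×)²; places V = {2, 3, 5, 7, 11, 13, 17, 19, 23, ∞}.
(a,b)_19: α=0, u≡13; β=3, v≡6 (mod 19); (13|19)=-1, (6|19)=+1; sign (−1)^0·-1^3·+1^0 = -1.
(a,b)_11: α=1, u≡2; β=2, v≡7 (mod 11); (2|11)=-1, (7|11)=-1; sign (−1)^0·-1^2·-1^1 = -1.
(a,b)_17: α=-1, u≡16; β=3, v≡12 (mod 17); (16|17)=+1, (12|17)=-1; sign (−1)^0·+1^3·-1^-1 = -1.
(a,b)_23: α=2, u≡5; β=2, v≡6 (mod 23); (5|23)=-1, (6|23)=+1; sign (−1)^0·-1^2·+1^2 = +1.
(a,b)_5: α=0, u≡2; β=-2, v≡3 (mod 5); (2|5)=-1, (3|5)=-1; sign (−1)^0·-1^-2·-1^0 = +1.
(a,b)_7: α=1, u≡2; β=2, v≡5 (mod 7); (2|7)=+1, (5|7)=-1; sign (−1)^0·+1^2·-1^1 = -1.
(a,b)_2: α=4, β=1; u≡1, v≡1 (mod 8); ε(u)ε(v)=0·0, αω(v)=4·0, βω(u)=1·0; sum ≡ 0  ⇒  +1.
(a,b)_∞: sgn(17017)=+, sgn(1938)=+, so +1.
(a,b)_13: α=1, u≡1; β=2, v≡3 (mod 13); (1|13)=+1, (3|13)=+1; sign (−1)^0·+1^2·+1^1 = +1.
(a,b)_3: α=-4, u≡1; β=-11, v≡1 (mod 3); (1|3)=+1, (1|3)=+1; sign (−1)^0·+1^-11·+1^-4 = +1.
Ram(17017, 1938) = {7, 11, 17, 19}; no ℚ_7-point on the conic.

[7, 11, 17, 19]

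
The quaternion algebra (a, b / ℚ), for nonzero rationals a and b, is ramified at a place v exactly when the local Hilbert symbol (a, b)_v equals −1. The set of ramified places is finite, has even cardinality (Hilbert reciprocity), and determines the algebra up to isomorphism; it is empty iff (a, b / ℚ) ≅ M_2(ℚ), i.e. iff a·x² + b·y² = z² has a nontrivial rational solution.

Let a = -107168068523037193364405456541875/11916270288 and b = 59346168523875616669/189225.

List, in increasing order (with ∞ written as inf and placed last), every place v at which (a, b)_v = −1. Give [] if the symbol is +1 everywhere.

Mod squares: a ≡ -391391, b ≡ 3573349. Check v ∈ {∞, 2, 3, 5, 7, 11, 13, 17, 19, 23, 29, 31, 37}.
v=31: a=31^2·(≡26), b=31^2·(≡8) mod 31; (26|31)=-1, (8|31)=+1; (−1)^{2·2·15}·(-1)^2·(+1)^2 = +1.
v=7: a=7^5·(≡6), b=7^0·(≡6) mod 7; (6|7)=-1, (6|7)=-1; (−1)^{5·0·3}·(-1)^0·(-1)^5 = -1.
v=17: a=17^5·(≡3), b=17^3·(≡8) mod 17; (3|17)=-1, (8|17)=+1; (−1)^{5·3·8}·(-1)^3·(+1)^5 = -1.
v=37: a=37^4·(≡32), b=37^3·(≡36) mod 37; (32|37)=-1, (36|37)=+1; (−1)^{4·3·18}·(-1)^3·(+1)^4 = -1.
v=5: a=5^4·(≡1), b=5^-2·(≡1) mod 5; (1|5)=+1, (1|5)=+1; (−1)^{4·-2·2}·(+1)^-2·(+1)^4 = +1.
v=29: a=29^-4·(≡6), b=29^-2·(≡10) mod 29; (6|29)=+1, (10|29)=-1; (−1)^{-4·-2·14}·(+1)^-2·(-1)^-4 = +1.
v=2: v_2(a)=-4, v_2(b)=0; units ≡ 1, 5 (mod 8); ε·ε+αω+βω = 0·0+-4·1+0·0 ≡ 0  ⇒  (a,b)_2 = +1.
v=23: a=23^1·(≡3), b=23^1·(≡19) mod 23; (3|23)=+1, (19|23)=-1; (−1)^{1·1·11}·(+1)^1·(-1)^1 = +1.
v=13: a=13^-1·(≡1), b=13^1·(≡4) mod 13; (1|13)=+1, (4|13)=+1; (−1)^{-1·1·6}·(+1)^1·(+1)^-1 = +1.
v=3: a=3^-4·(≡1), b=3^-2·(≡1) mod 3; (1|3)=+1, (1|3)=+1; (−1)^{-4·-2·1}·(+1)^-2·(+1)^-4 = +1.
v=∞: -391391 < 0 and 3573349 > 0  ⇒  (a,b)_∞ = +1.
v=11: a=11^3·(≡3), b=11^2·(≡7) mod 11; (3|11)=+1, (7|11)=-1; (−1)^{3·2·5}·(+1)^2·(-1)^3 = -1.
v=19: a=19^4·(≡4), b=19^3·(≡9) mod 19; (4|19)=+1, (9|19)=+1; (−1)^{4·3·9}·(+1)^3·(+1)^4 = +1.
|Ram(-391391, 3573349)| = 4, even; anisotropic at {7, 11, 17, 37}.

[7, 11, 17, 37]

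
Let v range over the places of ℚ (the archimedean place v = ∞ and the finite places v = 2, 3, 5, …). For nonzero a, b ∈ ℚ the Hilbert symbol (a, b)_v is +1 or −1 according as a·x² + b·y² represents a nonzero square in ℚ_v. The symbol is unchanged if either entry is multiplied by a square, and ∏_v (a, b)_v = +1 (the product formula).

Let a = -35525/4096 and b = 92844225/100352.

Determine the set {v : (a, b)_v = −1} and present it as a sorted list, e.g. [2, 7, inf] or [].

(a, b) ≡ (-29, 91698) mod (ℚ^×)²; places V = {2, 3, 5, 7, 17, 29, 31, ∞}.
(a,b)_2: α=-12, β=-11; u≡3, v≡1 (mod 8); ε(u)ε(v)=1·0, αω(v)=-12·0, βω(u)=-11·1; sum ≡ 1  ⇒  -1.
(a,b)_7: α=2, u≡3; β=-2, v≡3 (mod 7); (3|7)=-1, (3|7)=-1; sign (−1)^0·-1^-2·-1^2 = +1.
(a,b)_31: α=0, u≡8; β=1, v≡13 (mod 31); (8|31)=+1, (13|31)=-1; sign (−1)^0·+1^1·-1^0 = +1.
(a,b)_3: α=0, u≡1; β=5, v≡2 (mod 3); (1|3)=+1, (2|3)=-1; sign (−1)^0·+1^5·-1^0 = +1.
(a,b)_∞: sgn(-29)=−, sgn(91698)=+, so +1.
(a,b)_5: α=2, u≡4; β=2, v≡2 (mod 5); (4|5)=+1, (2|5)=-1; sign (−1)^0·+1^2·-1^2 = +1.
(a,b)_17: α=0, u≡12; β=1, v≡5 (mod 17); (12|17)=-1, (5|17)=-1; sign (−1)^0·-1^1·-1^0 = -1.
(a,b)_29: α=1, u≡28; β=1, v≡1 (mod 29); (28|29)=+1, (1|29)=+1; sign (−1)^0·+1^1·+1^1 = +1.
Ram(-29, 91698) = {2, 17}; no ℚ_2-point on the conic.

[2, 17]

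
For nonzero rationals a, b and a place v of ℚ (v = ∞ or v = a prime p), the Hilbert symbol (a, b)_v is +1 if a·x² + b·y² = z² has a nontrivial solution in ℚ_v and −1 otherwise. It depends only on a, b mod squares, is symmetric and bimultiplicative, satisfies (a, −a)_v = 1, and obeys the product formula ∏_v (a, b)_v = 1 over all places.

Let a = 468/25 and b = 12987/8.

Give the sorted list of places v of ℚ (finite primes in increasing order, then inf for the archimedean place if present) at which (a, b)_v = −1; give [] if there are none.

Mod squares: a ≡ 13, b ≡ 2886. Check v ∈ {∞, 2, 3, 5, 13, 37}.
v=13: a=13^1·(≡3), b=13^1·(≡3) mod 13; (3|13)=+1, (3|13)=+1; (−1)^{1·1·6}·(+1)^1·(+1)^1 = +1.
v=3: a=3^2·(≡1), b=3^3·(≡2) mod 3; (1|3)=+1, (2|3)=-1; (−1)^{2·3·1}·(+1)^3·(-1)^2 = +1.
v=37: a=37^0·(≡35), b=37^1·(≡30) mod 37; (35|37)=-1, (30|37)=+1; (−1)^{0·1·18}·(-1)^1·(+1)^0 = -1.
v=5: a=5^-2·(≡3), b=5^0·(≡4) mod 5; (3|5)=-1, (4|5)=+1; (−1)^{-2·0·2}·(-1)^0·(+1)^-2 = +1.
v=2: v_2(a)=2, v_2(b)=-3; units ≡ 5, 3 (mod 8); ε·ε+αω+βω = 0·1+2·1+-3·1 ≡ 1  ⇒  (a,b)_2 = -1.
v=∞: 13 > 0 and 2886 > 0  ⇒  (a,b)_∞ = +1.
Ram(13, 2886) = {2, 37}; no ℚ_2-point on the conic.

[2, 37]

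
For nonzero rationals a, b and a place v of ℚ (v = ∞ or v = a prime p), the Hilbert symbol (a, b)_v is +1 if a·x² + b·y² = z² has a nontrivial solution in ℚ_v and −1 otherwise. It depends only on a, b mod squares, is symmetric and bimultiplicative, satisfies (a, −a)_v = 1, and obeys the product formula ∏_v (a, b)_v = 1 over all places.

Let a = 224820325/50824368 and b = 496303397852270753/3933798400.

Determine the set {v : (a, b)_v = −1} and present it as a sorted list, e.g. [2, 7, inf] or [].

(a, b) ≡ (111, 17) mod (ℚ^×)²; places V = {2, 3, 5, 7, 17, 19, 29, 37, ∞}.
(a,b)_5: α=2, u≡1; β=-2, v≡3 (mod 5); (1|5)=+1, (3|5)=-1; sign (−1)^0·+1^-2·-1^2 = +1.
(a,b)_17: α=2, u≡16; β=5, v≡4 (mod 17); (16|17)=+1, (4|17)=+1; sign (−1)^0·+1^5·+1^2 = +1.
(a,b)_37: α=1, u≡34; β=2, v≡19 (mod 37); (34|37)=+1, (19|37)=-1; sign (−1)^0·+1^2·-1^1 = -1.
(a,b)_19: α=0, u≡5; β=2, v≡17 (mod 19); (5|19)=+1, (17|19)=+1; sign (−1)^0·+1^2·+1^0 = +1.
(a,b)_29: α=2, u≡22; β=4, v≡17 (mod 29); (22|29)=+1, (17|29)=-1; sign (−1)^0·+1^4·-1^2 = +1.
(a,b)_3: α=-3, u≡1; β=0, v≡2 (mod 3); (1|3)=+1, (2|3)=-1; sign (−1)^0·+1^0·-1^-3 = -1.
(a,b)_2: α=-4, β=-16; u≡7, v≡1 (mod 8); ε(u)ε(v)=1·0, αω(v)=-4·0, βω(u)=-16·0; sum ≡ 0  ⇒  +1.
(a,b)_7: α=-6, u≡6; β=-4, v≡3 (mod 7); (6|7)=-1, (3|7)=-1; sign (−1)^0·-1^-4·-1^-6 = +1.
(a,b)_∞: sgn(111)=+, sgn(17)=+, so +1.
|Ram(111, 17)| = 2, even; anisotropic at {3, 37}.

[3, 37]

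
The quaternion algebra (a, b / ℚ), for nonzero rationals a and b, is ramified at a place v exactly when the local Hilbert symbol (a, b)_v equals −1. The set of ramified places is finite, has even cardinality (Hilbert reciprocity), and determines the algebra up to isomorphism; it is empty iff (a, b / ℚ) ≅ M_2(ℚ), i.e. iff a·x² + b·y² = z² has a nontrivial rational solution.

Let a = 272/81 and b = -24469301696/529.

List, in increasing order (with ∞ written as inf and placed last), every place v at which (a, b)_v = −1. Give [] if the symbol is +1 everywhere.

[17, 29]

Mod squares: a ≡ 17, b ≡ -551. Check v ∈ {∞, 2, 3, 7, 17, 19, 23, 29}.
v=3: a=3^-4·(≡2), b=3^0·(≡1) mod 3; (2|3)=-1, (1|3)=+1; (−1)^{-4·0·1}·(-1)^0·(+1)^-4 = +1.
v=2: v_2(a)=4, v_2(b)=6; units ≡ 1, 1 (mod 8); ε·ε+αω+βω = 0·0+4·0+6·0 ≡ 0  ⇒  (a,b)_2 = +1.
v=∞: 17 > 0 and -551 < 0  ⇒  (a,b)_∞ = +1.
v=19: a=19^0·(≡5), b=19^1·(≡1) mod 19; (5|19)=+1, (1|19)=+1; (−1)^{0·1·9}·(+1)^1·(+1)^0 = +1.
v=23: a=23^0·(≡15), b=23^-2·(≡13) mod 23; (15|23)=-1, (13|23)=+1; (−1)^{0·-2·11}·(-1)^-2·(+1)^0 = +1.
v=29: a=29^0·(≡3), b=29^1·(≡10) mod 29; (3|29)=-1, (10|29)=-1; (−1)^{0·1·14}·(-1)^1·(-1)^0 = -1.
v=17: a=17^1·(≡13), b=17^2·(≡5) mod 17; (13|17)=+1, (5|17)=-1; (−1)^{1·2·8}·(+1)^2·(-1)^1 = -1.
v=7: a=7^0·(≡5), b=7^4·(≡1) mod 7; (5|7)=-1, (1|7)=+1; (−1)^{0·4·3}·(-1)^4·(+1)^0 = +1.
|Ram(17, -551)| = 2, even; anisotropic at {17, 29}.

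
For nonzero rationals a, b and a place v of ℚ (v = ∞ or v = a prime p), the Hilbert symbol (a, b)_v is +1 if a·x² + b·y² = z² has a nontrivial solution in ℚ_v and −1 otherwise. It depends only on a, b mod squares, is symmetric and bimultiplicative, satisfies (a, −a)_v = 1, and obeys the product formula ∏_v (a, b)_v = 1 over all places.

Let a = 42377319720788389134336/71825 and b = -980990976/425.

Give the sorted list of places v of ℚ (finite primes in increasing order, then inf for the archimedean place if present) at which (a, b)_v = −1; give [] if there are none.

Mod squares: a ≡ 180642, b ≡ -6783. Check v ∈ {∞, 2, 3, 5, 7, 11, 13, 17, 19, 23}.
v=2: v_2(a)=17, v_2(b)=10; units ≡ 1, 1 (mod 8); ε·ε+αω+βω = 0·0+17·0+10·0 ≡ 0  ⇒  (a,b)_2 = +1.
v=7: a=7^9·(≡1), b=7^5·(≡1) mod 7; (1|7)=+1, (1|7)=+1; (−1)^{9·5·3}·(+1)^5·(+1)^9 = -1.
v=23: a=23^1·(≡11), b=23^0·(≡3) mod 23; (11|23)=-1, (3|23)=+1; (−1)^{1·0·11}·(-1)^0·(+1)^1 = +1.
v=5: a=5^-2·(≡2), b=5^-2·(≡2) mod 5; (2|5)=-1, (2|5)=-1; (−1)^{-2·-2·2}·(-1)^-2·(-1)^-2 = +1.
v=17: a=17^-1·(≡9), b=17^-1·(≡1) mod 17; (9|17)=+1, (1|17)=+1; (−1)^{-1·-1·8}·(+1)^-1·(+1)^-1 = +1.
v=3: a=3^5·(≡1), b=3^1·(≡1) mod 3; (1|3)=+1, (1|3)=+1; (−1)^{5·1·1}·(+1)^1·(+1)^5 = -1.
v=11: a=11^1·(≡8), b=11^0·(≡5) mod 11; (8|11)=-1, (5|11)=+1; (−1)^{1·0·5}·(-1)^0·(+1)^1 = +1.
v=13: a=13^-2·(≡5), b=13^0·(≡1) mod 13; (5|13)=-1, (1|13)=+1; (−1)^{-2·0·6}·(-1)^0·(+1)^-2 = +1.
v=19: a=19^4·(≡9), b=19^1·(≡4) mod 19; (9|19)=+1, (4|19)=+1; (−1)^{4·1·9}·(+1)^1·(+1)^4 = +1.
v=∞: 180642 > 0 and -6783 < 0  ⇒  (a,b)_∞ = +1.
|Ram(180642, -6783)| = 2, even; anisotropic at {3, 7}.

[3, 7]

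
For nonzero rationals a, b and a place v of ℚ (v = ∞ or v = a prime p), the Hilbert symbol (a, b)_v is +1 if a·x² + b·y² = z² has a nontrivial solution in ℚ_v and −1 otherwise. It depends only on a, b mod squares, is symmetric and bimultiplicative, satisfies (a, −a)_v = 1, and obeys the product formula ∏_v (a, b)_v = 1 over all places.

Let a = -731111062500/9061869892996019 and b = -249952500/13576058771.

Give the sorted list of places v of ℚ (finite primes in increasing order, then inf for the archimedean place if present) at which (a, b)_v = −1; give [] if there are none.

[3, inf]

(a, b) ≡ (-3003, -231) mod (ℚ^×)²; places V = {2, 3, 5, 7, 11, 13, 19, 23, 43, ∞}.
(a,b)_2: α=2, β=2; u≡5, v≡1 (mod 8); ε(u)ε(v)=0·0, αω(v)=2·0, βω(u)=2·1; sum ≡ 0  ⇒  +1.
(a,b)_43: α=-6, u≡12; β=-4, v≡32 (mod 43); (12|43)=-1, (32|43)=-1; sign (−1)^0·-1^-4·-1^-6 = +1.
(a,b)_5: α=6, u≡3; β=4, v≡1 (mod 5); (3|5)=-1, (1|5)=+1; sign (−1)^0·-1^4·+1^6 = +1.
(a,b)_13: α=1, u≡4; β=0, v≡4 (mod 13); (4|13)=+1, (4|13)=+1; sign (−1)^0·+1^0·+1^1 = +1.
(a,b)_7: α=1, u≡3; β=1, v≡2 (mod 7); (3|7)=-1, (2|7)=+1; sign (−1)^1·-1^1·+1^1 = +1.
(a,b)_19: α=-4, u≡14; β=-2, v≡11 (mod 19); (14|19)=-1, (11|19)=+1; sign (−1)^0·-1^-2·+1^-4 = +1.
(a,b)_23: α=2, u≡21; β=2, v≡20 (mod 23); (21|23)=-1, (20|23)=-1; sign (−1)^0·-1^2·-1^2 = +1.
(a,b)_∞: sgn(-3003)=−, sgn(-231)=−, so -1.
(a,b)_11: α=-1, u≡7; β=-1, v≡3 (mod 11); (7|11)=-1, (3|11)=+1; sign (−1)^1·-1^-1·+1^-1 = +1.
(a,b)_3: α=5, u≡1; β=3, v≡1 (mod 3); (1|3)=+1, (1|3)=+1; sign (−1)^1·+1^3·+1^5 = -1.
(-3003, -231 / ℚ) ramifies at {3, ∞}: a division algebra.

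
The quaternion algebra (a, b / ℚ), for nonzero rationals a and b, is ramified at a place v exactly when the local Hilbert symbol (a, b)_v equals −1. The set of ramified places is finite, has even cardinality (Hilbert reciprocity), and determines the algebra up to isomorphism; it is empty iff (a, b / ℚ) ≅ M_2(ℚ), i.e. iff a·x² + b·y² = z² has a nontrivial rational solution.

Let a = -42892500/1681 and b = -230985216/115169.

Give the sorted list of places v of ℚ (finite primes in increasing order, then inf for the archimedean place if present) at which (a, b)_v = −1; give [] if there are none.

(a, b) ≡ (-17157, -83886) mod (ℚ^×)²; places V = {2, 3, 5, 7, 11, 19, 31, 41, 43, 53, ∞}.
(a,b)_2: α=2, β=9; u≡3, v≡1 (mod 8); ε(u)ε(v)=1·0, αω(v)=2·0, βω(u)=9·1; sum ≡ 1  ⇒  -1.
(a,b)_∞: sgn(-17157)=−, sgn(-83886)=−, so -1.
(a,b)_41: α=-2, u≡19; β=-1, v≡20 (mod 41); (19|41)=-1, (20|41)=+1; sign (−1)^0·-1^-1·+1^-2 = -1.
(a,b)_53: α=0, u≡44; β=-2, v≡16 (mod 53); (44|53)=+1, (16|53)=+1; sign (−1)^0·+1^-2·+1^0 = +1.
(a,b)_19: α=1, u≡11; β=0, v≡14 (mod 19); (11|19)=+1, (14|19)=-1; sign (−1)^0·+1^0·-1^1 = -1.
(a,b)_7: α=1, u≡6; β=2, v≡1 (mod 7); (6|7)=-1, (1|7)=+1; sign (−1)^0·-1^2·+1^1 = +1.
(a,b)_3: α=1, u≡2; β=3, v≡1 (mod 3); (2|3)=-1, (1|3)=+1; sign (−1)^1·-1^3·+1^1 = +1.
(a,b)_5: α=4, u≡2; β=0, v≡1 (mod 5); (2|5)=-1, (1|5)=+1; sign (−1)^0·-1^0·+1^4 = +1.
(a,b)_11: α=0, u≡1; β=1, v≡8 (mod 11); (1|11)=+1, (8|11)=-1; sign (−1)^0·+1^1·-1^0 = +1.
(a,b)_31: α=0, u≡22; β=1, v≡6 (mod 31); (22|31)=-1, (6|31)=-1; sign (−1)^0·-1^1·-1^0 = -1.
(a,b)_43: α=1, u≡25; β=0, v≡8 (mod 43); (25|43)=+1, (8|43)=-1; sign (−1)^0·+1^0·-1^1 = -1.
|Ram(-17157, -83886)| = 6, even; anisotropic at {2, 19, 31, 41, 43, ∞}.

[2, 19, 31, 41, 43, inf]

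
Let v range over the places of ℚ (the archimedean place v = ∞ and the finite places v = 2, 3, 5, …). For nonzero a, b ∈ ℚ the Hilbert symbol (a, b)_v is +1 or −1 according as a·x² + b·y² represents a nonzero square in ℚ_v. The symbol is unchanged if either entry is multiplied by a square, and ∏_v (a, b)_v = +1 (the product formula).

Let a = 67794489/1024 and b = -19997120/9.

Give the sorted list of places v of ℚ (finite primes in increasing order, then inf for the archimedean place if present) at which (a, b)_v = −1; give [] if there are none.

(a, b) ≡ (17081, -312455) mod (ℚ^×)²; places V = {2, 3, 5, 7, 11, 13, 19, 23, 29, 31, ∞}.
(a,b)_13: α=0, u≡10; β=1, v≡7 (mod 13); (10|13)=+1, (7|13)=-1; sign (−1)^0·+1^1·-1^0 = +1.
(a,b)_2: α=-10, β=6; u≡1, v≡1 (mod 8); ε(u)ε(v)=0·0, αω(v)=-10·0, βω(u)=6·0; sum ≡ 0  ⇒  +1.
(a,b)_7: α=2, u≡2; β=0, v≡2 (mod 7); (2|7)=+1, (2|7)=+1; sign (−1)^0·+1^0·+1^2 = +1.
(a,b)_11: α=0, u≡4; β=1, v≡8 (mod 11); (4|11)=+1, (8|11)=-1; sign (−1)^0·+1^1·-1^0 = +1.
(a,b)_5: α=0, u≡1; β=1, v≡4 (mod 5); (1|5)=+1, (4|5)=+1; sign (−1)^0·+1^1·+1^0 = +1.
(a,b)_31: α=1, u≡24; β=0, v≡9 (mod 31); (24|31)=-1, (9|31)=+1; sign (−1)^0·-1^0·+1^1 = +1.
(a,b)_∞: sgn(17081)=+, sgn(-312455)=−, so +1.
(a,b)_29: α=1, u≡25; β=0, v≡23 (mod 29); (25|29)=+1, (23|29)=+1; sign (−1)^0·+1^0·+1^1 = +1.
(a,b)_19: α=1, u≡6; β=1, v≡7 (mod 19); (6|19)=+1, (7|19)=+1; sign (−1)^1·+1^1·+1^1 = -1.
(a,b)_3: α=4, u≡2; β=-2, v≡1 (mod 3); (2|3)=-1, (1|3)=+1; sign (−1)^0·-1^-2·+1^4 = +1.
(a,b)_23: α=0, u≡22; β=1, v≡16 (mod 23); (22|23)=-1, (16|23)=+1; sign (−1)^0·-1^1·+1^0 = -1.
Ram(17081, -312455) = {19, 23}; no ℚ_19-point on the conic.

[19, 23]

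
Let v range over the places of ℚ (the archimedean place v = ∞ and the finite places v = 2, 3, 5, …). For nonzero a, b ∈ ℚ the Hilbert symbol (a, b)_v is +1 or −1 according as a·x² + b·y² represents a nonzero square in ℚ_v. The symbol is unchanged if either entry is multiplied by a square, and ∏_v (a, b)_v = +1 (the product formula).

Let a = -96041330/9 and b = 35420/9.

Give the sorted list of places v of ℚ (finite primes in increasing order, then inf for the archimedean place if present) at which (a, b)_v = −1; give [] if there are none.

(a, b) ≡ (-793730, 8855) mod (ℚ^×)²; places V = {2, 3, 5, 7, 11, 17, 23, 29, ∞}.
(a,b)_∞: sgn(-793730)=−, sgn(8855)=+, so +1.
(a,b)_3: α=-2, u≡1; β=-2, v≡2 (mod 3); (1|3)=+1, (2|3)=-1; sign (−1)^0·+1^-2·-1^-2 = +1.
(a,b)_17: α=1, u≡2; β=0, v≡1 (mod 17); (2|17)=+1, (1|17)=+1; sign (−1)^0·+1^0·+1^1 = +1.
(a,b)_23: α=1, u≡1; β=1, v≡5 (mod 23); (1|23)=+1, (5|23)=-1; sign (−1)^1·+1^1·-1^1 = +1.
(a,b)_7: α=1, u≡3; β=1, v≡3 (mod 7); (3|7)=-1, (3|7)=-1; sign (−1)^1·-1^1·-1^1 = -1.
(a,b)_29: α=1, u≡13; β=0, v≡27 (mod 29); (13|29)=+1, (27|29)=-1; sign (−1)^0·+1^0·-1^1 = -1.
(a,b)_2: α=1, β=2; u≡7, v≡7 (mod 8); ε(u)ε(v)=1·1, αω(v)=1·0, βω(u)=2·0; sum ≡ 1  ⇒  -1.
(a,b)_5: α=1, u≡1; β=1, v≡1 (mod 5); (1|5)=+1, (1|5)=+1; sign (−1)^0·+1^1·+1^1 = +1.
(a,b)_11: α=2, u≡7; β=1, v≡7 (mod 11); (7|11)=-1, (7|11)=-1; sign (−1)^0·-1^1·-1^2 = -1.
(-793730, 8855 / ℚ) ramifies at {2, 7, 11, 29}: a division algebra.

[2, 7, 11, 29]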